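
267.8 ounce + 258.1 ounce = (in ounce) 525.9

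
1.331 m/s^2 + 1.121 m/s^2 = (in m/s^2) 2.452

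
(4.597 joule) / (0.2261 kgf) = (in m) 2.073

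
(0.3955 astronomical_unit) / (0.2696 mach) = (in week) 1066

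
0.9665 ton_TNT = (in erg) 4.044e+16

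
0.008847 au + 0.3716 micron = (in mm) 1.323e+12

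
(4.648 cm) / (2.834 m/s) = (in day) 1.898e-07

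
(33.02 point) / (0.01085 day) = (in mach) 3.649e-08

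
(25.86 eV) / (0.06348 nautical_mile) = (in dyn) 3.524e-15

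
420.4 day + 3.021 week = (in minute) 6.358e+05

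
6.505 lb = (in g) 2951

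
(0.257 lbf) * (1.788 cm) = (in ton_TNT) 4.885e-12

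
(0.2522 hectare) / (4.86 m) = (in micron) 5.189e+08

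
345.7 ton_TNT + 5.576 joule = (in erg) 1.446e+19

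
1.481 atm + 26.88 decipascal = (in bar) 1.501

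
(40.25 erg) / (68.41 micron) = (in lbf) 0.01323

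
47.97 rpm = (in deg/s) 287.8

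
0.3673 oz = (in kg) 0.01041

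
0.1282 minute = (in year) 2.439e-07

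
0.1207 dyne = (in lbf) 2.713e-07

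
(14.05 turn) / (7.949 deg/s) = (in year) 2.018e-05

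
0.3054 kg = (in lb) 0.6733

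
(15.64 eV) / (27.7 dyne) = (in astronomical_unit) 6.047e-26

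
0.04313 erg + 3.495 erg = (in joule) 3.538e-07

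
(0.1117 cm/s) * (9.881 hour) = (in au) 2.656e-10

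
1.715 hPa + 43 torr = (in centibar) 5.904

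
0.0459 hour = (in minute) 2.754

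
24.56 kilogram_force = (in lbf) 54.15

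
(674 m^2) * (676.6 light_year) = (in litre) 4.314e+24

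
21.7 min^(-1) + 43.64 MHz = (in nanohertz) 4.364e+16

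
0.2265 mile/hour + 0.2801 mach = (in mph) 213.6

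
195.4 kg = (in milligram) 1.954e+08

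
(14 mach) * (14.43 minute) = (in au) 2.759e-05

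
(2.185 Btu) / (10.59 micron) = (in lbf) 4.894e+07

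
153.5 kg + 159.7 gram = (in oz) 5420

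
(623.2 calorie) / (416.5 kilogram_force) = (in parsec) 2.069e-17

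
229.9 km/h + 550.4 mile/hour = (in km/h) 1116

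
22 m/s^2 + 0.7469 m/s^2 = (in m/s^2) 22.75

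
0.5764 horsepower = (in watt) 429.8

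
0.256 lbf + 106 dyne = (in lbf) 0.2562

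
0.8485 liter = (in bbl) 0.005337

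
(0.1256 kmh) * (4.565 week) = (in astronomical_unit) 6.439e-07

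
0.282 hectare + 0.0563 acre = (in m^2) 3048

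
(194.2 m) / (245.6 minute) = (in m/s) 0.01318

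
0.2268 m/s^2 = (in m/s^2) 0.2268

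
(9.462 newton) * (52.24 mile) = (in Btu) 754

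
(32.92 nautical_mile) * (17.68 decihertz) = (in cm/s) 1.078e+07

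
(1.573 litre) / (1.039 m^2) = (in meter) 0.001514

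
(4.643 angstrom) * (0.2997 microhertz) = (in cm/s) 1.392e-14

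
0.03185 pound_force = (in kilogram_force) 0.01445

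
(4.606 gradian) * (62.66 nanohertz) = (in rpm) 4.329e-08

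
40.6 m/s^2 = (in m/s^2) 40.6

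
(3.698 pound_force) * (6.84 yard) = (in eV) 6.421e+20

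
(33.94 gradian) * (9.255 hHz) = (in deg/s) 2.827e+04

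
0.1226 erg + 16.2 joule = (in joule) 16.2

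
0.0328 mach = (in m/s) 11.17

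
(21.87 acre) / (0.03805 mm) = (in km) 2.326e+06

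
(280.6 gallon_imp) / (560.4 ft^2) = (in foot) 0.08039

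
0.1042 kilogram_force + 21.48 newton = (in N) 22.5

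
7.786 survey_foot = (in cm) 237.3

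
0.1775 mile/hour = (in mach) 0.000233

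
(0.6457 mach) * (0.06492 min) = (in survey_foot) 2810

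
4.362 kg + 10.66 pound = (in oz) 324.4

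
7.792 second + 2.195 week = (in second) 1.328e+06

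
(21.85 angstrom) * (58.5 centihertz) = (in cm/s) 1.278e-07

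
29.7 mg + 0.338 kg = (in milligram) 3.38e+05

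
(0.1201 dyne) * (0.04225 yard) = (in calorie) 1.109e-08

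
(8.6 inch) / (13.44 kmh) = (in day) 6.772e-07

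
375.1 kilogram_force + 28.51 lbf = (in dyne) 3.805e+08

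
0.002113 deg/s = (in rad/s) 3.688e-05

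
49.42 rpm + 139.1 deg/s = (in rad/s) 7.603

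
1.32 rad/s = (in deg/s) 75.63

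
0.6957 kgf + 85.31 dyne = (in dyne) 6.823e+05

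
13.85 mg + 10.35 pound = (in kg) 4.695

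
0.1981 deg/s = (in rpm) 0.03302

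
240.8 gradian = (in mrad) 3782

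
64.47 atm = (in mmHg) 4.9e+04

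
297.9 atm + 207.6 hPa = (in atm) 298.1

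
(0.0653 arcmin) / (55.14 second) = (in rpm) 3.29e-06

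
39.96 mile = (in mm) 6.431e+07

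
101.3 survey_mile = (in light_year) 1.723e-11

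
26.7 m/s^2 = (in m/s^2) 26.7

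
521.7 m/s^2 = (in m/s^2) 521.7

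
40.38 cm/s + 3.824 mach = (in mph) 2914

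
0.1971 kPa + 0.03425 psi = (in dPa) 4332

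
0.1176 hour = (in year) 1.342e-05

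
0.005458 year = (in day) 1.992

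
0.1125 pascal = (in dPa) 1.125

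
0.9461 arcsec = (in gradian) 0.000292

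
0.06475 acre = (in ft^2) 2821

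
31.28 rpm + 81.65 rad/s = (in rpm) 811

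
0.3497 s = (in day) 4.047e-06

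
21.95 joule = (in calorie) 5.246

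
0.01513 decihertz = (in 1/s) 0.001513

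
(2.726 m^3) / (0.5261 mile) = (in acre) 7.956e-07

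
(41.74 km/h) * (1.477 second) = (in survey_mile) 0.01064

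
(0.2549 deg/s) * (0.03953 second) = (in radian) 0.0001759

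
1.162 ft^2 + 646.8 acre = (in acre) 646.8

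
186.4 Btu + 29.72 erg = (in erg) 1.967e+12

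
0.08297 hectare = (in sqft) 8931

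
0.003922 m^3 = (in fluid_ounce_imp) 138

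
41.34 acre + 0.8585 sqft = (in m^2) 1.673e+05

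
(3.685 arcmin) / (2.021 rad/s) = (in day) 6.139e-09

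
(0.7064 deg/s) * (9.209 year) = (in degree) 2.051e+08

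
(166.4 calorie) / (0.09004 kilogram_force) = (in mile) 0.4899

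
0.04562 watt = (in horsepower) 6.118e-05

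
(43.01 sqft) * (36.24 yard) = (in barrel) 832.8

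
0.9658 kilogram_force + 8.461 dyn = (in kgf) 0.9658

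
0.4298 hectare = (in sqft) 4.626e+04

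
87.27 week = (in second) 5.278e+07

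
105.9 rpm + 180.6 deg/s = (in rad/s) 14.24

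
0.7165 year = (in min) 3.766e+05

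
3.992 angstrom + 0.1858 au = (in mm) 2.78e+13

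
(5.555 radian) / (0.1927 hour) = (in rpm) 0.07647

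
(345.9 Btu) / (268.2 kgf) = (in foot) 455.2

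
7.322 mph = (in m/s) 3.273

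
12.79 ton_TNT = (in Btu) 5.072e+07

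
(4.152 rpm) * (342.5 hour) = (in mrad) 5.361e+08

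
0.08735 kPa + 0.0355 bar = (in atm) 0.0359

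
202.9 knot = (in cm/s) 1.044e+04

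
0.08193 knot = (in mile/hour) 0.09428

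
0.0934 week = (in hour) 15.69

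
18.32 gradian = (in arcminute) 989.3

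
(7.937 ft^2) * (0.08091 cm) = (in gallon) 0.1576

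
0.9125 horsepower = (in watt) 680.5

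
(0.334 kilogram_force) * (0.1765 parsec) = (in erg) 1.784e+23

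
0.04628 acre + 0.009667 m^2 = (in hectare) 0.01873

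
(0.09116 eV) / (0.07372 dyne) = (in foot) 6.5e-14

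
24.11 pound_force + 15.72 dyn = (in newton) 107.2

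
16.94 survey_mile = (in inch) 1.073e+06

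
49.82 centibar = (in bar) 0.4982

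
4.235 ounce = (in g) 120.1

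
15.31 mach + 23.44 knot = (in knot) 1.016e+04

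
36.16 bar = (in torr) 2.712e+04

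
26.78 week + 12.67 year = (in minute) 6.929e+06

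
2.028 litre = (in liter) 2.028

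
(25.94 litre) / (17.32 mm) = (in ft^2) 16.12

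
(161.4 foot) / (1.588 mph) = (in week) 0.0001146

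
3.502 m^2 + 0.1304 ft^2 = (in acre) 0.0008684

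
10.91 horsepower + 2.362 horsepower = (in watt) 9897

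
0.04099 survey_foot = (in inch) 0.4919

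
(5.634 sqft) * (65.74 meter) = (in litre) 3.441e+04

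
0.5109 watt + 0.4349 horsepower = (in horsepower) 0.4356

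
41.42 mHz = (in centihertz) 4.142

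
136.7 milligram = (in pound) 0.0003014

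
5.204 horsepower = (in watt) 3881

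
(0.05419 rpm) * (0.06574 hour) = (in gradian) 85.5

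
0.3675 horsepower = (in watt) 274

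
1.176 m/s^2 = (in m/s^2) 1.176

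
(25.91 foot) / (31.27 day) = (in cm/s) 0.0002923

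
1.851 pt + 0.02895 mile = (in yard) 50.95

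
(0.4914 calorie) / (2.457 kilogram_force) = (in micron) 8.533e+04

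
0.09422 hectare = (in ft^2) 1.014e+04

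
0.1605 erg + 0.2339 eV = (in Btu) 1.521e-11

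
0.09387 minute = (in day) 6.519e-05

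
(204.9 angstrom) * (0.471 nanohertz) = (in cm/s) 9.651e-16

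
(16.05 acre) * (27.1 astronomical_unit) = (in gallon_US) 6.956e+19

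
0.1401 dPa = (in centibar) 1.401e-05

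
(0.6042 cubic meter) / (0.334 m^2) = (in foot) 5.935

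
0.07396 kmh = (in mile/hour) 0.04596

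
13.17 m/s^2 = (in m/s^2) 13.17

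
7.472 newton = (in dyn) 7.472e+05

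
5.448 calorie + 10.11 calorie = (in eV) 4.063e+20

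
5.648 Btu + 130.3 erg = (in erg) 5.959e+10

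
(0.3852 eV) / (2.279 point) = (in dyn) 7.676e-12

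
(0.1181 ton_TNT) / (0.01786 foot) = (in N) 9.077e+10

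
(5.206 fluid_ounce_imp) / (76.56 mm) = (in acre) 4.774e-07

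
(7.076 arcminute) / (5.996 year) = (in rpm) 1.039e-10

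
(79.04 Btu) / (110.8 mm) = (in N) 7.526e+05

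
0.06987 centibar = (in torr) 0.5241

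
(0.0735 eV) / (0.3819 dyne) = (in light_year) 3.259e-31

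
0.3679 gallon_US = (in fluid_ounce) 47.09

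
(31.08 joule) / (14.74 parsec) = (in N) 6.833e-17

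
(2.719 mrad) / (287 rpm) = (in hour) 2.513e-08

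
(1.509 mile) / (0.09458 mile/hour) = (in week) 0.09497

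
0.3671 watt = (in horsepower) 0.0004923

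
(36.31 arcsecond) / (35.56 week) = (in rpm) 7.816e-11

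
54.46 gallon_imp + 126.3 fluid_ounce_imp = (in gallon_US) 66.35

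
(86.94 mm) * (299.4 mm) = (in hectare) 2.603e-06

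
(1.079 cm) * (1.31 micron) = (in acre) 3.493e-12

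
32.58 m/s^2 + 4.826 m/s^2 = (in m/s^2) 37.41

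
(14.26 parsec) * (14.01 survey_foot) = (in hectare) 1.879e+14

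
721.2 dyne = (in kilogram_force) 0.0007354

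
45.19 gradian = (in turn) 0.113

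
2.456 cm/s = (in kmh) 0.08842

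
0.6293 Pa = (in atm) 6.211e-06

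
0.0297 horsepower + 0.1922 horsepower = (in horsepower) 0.2219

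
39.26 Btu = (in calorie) 9900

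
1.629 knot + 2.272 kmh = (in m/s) 1.469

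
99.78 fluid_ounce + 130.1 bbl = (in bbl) 130.1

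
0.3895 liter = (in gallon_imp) 0.08568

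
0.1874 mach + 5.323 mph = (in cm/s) 6619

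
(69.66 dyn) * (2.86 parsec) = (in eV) 3.837e+32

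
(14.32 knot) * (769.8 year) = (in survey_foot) 5.867e+11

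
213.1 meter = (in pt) 6.041e+05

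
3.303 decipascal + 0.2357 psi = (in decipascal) 1.625e+04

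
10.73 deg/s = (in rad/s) 0.1873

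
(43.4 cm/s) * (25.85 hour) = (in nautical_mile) 21.81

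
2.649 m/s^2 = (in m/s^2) 2.649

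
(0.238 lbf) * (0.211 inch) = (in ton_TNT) 1.356e-12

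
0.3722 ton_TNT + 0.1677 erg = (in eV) 9.72e+27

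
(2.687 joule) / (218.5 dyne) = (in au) 8.22e-09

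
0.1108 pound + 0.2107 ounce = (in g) 56.23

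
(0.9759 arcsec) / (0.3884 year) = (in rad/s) 3.863e-13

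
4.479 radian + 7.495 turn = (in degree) 2955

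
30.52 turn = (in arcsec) 3.955e+07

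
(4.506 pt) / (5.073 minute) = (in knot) 1.015e-05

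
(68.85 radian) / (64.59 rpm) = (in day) 0.0001178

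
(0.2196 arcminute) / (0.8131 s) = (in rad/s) 7.856e-05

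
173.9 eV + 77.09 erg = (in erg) 77.09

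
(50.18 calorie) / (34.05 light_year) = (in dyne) 6.517e-11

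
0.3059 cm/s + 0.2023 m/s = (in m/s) 0.2054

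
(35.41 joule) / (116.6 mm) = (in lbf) 68.27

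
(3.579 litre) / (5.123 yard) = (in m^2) 0.000764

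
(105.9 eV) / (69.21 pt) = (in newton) 6.949e-16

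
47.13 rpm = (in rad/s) 4.935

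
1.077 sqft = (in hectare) 1.001e-05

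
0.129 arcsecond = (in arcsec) 0.129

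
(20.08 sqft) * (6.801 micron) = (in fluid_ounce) 0.429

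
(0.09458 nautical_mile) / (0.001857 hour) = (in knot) 50.93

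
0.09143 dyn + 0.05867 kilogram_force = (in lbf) 0.1293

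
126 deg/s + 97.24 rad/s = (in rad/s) 99.44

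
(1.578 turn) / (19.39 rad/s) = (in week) 8.455e-07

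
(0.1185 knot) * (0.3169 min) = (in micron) 1.159e+06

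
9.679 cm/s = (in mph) 0.2165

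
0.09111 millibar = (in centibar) 0.009111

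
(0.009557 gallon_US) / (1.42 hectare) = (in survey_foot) 8.359e-09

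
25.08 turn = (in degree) 9029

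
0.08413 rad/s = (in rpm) 0.8034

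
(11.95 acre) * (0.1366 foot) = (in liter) 2.013e+06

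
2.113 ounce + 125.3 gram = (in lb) 0.4083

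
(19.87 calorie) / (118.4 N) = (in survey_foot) 2.304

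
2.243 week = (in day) 15.7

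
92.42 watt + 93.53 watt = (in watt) 185.9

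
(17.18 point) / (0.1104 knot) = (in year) 3.384e-09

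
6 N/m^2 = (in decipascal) 60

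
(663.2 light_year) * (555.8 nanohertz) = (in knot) 6.779e+12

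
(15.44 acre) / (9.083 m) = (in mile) 4.275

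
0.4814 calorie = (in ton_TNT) 4.814e-10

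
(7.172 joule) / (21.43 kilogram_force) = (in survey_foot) 0.112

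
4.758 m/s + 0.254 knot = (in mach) 0.01436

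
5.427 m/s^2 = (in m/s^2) 5.427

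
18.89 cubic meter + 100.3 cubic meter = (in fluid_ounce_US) 4.03e+06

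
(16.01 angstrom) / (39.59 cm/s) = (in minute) 6.74e-11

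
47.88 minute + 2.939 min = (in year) 9.669e-05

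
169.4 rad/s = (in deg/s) 9706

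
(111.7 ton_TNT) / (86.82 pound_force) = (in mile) 7.52e+05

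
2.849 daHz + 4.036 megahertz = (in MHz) 4.036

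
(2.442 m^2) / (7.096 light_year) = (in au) 2.432e-28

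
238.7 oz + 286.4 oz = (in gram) 1.489e+04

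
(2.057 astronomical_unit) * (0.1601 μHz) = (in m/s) 4.927e+04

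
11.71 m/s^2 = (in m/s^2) 11.71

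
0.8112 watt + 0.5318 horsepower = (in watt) 397.4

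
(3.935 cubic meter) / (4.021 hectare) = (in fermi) 9.786e+10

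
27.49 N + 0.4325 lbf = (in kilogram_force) 2.999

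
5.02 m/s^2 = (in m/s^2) 5.02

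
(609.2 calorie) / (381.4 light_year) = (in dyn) 7.064e-11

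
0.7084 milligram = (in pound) 1.562e-06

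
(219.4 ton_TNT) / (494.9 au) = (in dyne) 1240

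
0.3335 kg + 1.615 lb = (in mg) 1.066e+06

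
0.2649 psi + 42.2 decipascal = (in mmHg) 13.73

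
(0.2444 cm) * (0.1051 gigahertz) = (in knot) 4.993e+05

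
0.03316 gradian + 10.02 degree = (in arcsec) 3.618e+04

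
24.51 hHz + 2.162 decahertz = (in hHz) 24.73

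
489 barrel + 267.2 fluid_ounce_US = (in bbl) 489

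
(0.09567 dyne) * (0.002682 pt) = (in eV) 5.65e+06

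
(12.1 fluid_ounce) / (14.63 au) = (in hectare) 1.635e-20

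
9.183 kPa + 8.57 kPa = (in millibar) 177.5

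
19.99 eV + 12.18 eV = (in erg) 5.154e-11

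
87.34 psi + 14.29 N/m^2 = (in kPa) 602.2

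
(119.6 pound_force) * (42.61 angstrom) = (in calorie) 5.418e-07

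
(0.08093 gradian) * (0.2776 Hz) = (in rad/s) 0.0003529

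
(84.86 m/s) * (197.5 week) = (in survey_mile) 6.298e+06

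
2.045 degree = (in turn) 0.005681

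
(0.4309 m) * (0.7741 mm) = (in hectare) 3.336e-08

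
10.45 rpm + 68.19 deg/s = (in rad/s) 2.284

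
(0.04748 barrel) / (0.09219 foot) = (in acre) 6.638e-05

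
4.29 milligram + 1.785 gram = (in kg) 0.001789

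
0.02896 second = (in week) 4.788e-08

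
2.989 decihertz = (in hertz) 0.2989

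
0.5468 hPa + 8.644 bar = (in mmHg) 6484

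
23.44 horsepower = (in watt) 1.748e+04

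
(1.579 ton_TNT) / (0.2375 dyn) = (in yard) 3.042e+15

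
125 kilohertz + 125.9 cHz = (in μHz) 1.25e+11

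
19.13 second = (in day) 0.0002214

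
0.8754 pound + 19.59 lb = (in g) 9283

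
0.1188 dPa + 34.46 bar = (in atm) 34.01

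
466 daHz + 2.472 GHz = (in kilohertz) 2.472e+06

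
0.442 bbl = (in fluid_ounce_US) 2376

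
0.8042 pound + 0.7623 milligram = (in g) 364.8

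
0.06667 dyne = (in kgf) 6.798e-08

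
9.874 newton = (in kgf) 1.007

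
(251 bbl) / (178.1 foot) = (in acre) 0.0001817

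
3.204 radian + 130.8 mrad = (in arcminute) 1.146e+04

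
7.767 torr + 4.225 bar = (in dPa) 4.235e+06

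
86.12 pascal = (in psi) 0.01249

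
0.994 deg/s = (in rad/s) 0.01735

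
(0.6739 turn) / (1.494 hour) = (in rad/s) 0.0007873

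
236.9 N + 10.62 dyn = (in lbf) 53.26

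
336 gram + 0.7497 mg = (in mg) 3.36e+05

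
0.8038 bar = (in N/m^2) 8.038e+04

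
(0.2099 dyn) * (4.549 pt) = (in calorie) 8.051e-10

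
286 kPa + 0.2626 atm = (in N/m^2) 3.126e+05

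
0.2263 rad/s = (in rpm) 2.161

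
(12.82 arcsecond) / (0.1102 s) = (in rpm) 0.005386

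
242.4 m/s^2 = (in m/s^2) 242.4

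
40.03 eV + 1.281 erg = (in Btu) 1.214e-10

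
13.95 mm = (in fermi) 1.395e+13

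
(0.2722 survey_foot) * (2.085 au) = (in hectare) 2.588e+06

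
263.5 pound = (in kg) 119.5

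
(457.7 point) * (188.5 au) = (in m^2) 4.553e+12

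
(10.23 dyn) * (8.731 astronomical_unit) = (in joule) 1.336e+08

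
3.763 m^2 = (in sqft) 40.5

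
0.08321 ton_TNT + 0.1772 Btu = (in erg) 3.482e+15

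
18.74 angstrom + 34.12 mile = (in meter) 5.491e+04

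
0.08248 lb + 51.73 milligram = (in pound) 0.08259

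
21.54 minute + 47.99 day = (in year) 0.1315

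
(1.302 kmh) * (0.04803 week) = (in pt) 2.978e+07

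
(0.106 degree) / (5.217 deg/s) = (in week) 3.359e-08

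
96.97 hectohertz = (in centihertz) 9.697e+05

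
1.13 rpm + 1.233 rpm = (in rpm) 2.363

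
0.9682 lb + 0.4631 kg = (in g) 902.3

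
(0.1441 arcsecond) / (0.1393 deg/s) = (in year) 9.112e-12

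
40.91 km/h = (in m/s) 11.36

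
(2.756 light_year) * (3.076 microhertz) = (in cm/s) 8.02e+12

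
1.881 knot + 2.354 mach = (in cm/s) 8.025e+04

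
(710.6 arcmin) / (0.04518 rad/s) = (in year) 1.451e-07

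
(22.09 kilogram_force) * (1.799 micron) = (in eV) 2.432e+15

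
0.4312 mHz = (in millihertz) 0.4312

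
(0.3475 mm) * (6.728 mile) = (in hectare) 0.0003763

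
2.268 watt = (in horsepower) 0.003041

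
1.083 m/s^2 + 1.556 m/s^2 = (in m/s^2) 2.639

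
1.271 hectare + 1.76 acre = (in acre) 4.901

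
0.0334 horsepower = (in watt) 24.91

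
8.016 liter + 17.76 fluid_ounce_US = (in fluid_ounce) 288.8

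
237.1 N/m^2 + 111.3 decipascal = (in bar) 0.002482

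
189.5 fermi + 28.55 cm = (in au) 1.908e-12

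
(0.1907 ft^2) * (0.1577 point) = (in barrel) 6.199e-06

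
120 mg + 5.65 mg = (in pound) 0.000277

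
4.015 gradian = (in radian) 0.06307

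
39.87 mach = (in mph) 3.037e+04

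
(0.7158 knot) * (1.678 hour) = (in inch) 8.758e+04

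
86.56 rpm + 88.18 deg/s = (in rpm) 101.3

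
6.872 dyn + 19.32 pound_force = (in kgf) 8.763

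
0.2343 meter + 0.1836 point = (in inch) 9.227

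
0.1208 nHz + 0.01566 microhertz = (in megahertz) 1.578e-14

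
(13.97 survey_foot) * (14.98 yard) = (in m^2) 58.33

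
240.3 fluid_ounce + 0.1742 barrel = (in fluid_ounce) 1177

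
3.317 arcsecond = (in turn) 2.559e-06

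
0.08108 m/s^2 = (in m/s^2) 0.08108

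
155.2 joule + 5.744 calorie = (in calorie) 42.84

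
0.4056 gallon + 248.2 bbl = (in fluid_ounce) 1.334e+06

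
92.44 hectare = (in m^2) 9.244e+05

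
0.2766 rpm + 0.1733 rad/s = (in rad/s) 0.2023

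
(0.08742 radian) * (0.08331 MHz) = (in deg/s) 4.173e+05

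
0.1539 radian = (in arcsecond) 3.174e+04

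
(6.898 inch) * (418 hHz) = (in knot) 1.424e+04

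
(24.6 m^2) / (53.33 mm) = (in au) 3.083e-09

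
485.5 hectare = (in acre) 1200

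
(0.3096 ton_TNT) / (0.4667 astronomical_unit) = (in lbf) 0.004171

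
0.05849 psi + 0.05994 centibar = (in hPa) 4.632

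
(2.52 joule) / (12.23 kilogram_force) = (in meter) 0.02101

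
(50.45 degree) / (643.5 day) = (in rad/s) 1.584e-08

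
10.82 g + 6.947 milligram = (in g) 10.83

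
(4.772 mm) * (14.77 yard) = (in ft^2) 0.6937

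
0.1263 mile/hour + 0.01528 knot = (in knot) 0.125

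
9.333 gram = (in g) 9.333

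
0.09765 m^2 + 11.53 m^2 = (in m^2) 11.63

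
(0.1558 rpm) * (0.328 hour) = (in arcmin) 6.623e+04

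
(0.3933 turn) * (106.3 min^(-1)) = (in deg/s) 250.8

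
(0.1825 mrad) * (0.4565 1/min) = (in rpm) 1.326e-05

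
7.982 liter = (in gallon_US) 2.109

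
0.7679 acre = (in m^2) 3108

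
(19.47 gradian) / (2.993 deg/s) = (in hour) 0.001626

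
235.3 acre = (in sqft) 1.025e+07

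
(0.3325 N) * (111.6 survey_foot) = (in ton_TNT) 2.703e-09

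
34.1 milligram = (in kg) 3.41e-05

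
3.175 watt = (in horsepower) 0.004258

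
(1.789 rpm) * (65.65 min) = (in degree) 4.228e+04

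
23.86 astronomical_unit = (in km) 3.569e+09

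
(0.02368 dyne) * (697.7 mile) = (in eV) 1.66e+18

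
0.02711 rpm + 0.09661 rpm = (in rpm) 0.1237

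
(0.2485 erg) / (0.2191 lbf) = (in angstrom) 255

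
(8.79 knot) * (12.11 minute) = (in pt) 9.314e+06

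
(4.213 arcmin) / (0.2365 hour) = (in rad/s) 1.439e-06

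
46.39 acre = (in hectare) 18.77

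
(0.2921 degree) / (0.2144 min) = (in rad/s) 0.0003963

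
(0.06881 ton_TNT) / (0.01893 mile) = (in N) 9.45e+06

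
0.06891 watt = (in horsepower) 9.241e-05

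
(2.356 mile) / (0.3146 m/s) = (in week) 0.01993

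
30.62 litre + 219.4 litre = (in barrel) 1.573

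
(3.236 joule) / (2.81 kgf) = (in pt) 332.9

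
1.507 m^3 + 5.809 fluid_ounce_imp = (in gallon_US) 398.2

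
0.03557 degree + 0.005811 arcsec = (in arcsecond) 128.1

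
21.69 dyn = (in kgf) 2.212e-05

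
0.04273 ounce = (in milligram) 1211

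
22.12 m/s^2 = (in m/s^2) 22.12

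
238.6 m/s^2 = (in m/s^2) 238.6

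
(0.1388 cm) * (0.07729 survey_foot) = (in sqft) 0.000352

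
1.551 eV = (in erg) 2.485e-12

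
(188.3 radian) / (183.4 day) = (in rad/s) 1.188e-05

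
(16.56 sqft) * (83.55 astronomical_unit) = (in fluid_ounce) 6.502e+17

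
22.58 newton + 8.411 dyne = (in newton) 22.58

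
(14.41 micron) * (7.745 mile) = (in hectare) 1.796e-05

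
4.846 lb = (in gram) 2198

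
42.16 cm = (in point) 1195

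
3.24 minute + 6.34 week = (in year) 0.1216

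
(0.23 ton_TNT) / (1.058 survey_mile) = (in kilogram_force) 5.763e+04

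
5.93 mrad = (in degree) 0.3398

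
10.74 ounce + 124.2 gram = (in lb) 0.9451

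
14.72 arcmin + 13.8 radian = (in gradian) 878.8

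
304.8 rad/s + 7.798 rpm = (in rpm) 2918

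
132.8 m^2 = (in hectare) 0.01328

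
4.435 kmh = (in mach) 0.003618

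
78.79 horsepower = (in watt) 5.875e+04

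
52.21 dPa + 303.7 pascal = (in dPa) 3089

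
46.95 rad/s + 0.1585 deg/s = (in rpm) 448.4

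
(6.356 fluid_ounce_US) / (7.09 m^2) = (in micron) 26.51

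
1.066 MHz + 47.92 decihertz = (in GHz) 0.001066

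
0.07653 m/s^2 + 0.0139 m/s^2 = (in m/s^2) 0.09043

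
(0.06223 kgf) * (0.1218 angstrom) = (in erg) 7.433e-05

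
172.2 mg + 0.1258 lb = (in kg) 0.05723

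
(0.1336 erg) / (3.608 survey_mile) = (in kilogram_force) 2.346e-13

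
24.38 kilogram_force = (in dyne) 2.391e+07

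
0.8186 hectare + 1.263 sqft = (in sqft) 8.811e+04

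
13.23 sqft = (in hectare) 0.0001229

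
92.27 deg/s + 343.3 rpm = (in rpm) 358.7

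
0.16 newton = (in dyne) 1.6e+04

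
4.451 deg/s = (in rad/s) 0.07768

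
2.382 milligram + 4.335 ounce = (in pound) 0.2709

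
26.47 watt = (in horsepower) 0.0355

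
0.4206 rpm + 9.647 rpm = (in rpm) 10.07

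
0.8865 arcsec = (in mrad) 0.004298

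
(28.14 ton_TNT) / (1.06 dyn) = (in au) 7.425e+04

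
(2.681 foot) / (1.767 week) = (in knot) 1.486e-06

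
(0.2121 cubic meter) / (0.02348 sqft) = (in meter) 97.23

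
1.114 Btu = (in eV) 7.336e+21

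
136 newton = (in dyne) 1.36e+07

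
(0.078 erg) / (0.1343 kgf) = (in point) 1.679e-05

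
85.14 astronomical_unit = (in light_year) 0.001346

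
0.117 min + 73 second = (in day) 0.0009262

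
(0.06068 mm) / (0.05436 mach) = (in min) 5.464e-08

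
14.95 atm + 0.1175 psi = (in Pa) 1.516e+06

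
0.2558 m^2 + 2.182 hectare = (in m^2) 2.182e+04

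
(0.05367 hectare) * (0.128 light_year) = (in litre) 6.499e+20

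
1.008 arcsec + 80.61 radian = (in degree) 4619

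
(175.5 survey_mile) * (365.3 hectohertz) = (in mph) 2.308e+10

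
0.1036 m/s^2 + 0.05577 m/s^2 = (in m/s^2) 0.1594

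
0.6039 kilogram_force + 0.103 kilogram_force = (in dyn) 6.932e+05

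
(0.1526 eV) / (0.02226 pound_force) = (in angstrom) 2.469e-09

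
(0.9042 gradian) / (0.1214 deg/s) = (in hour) 0.001862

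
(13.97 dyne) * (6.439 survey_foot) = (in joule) 0.0002742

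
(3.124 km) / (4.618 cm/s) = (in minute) 1127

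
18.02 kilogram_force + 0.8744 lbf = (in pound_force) 40.6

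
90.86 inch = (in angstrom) 2.308e+10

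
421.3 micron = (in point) 1.194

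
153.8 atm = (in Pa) 1.558e+07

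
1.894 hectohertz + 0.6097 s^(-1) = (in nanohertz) 1.9e+11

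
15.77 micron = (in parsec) 5.111e-22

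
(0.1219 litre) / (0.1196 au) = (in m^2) 6.813e-15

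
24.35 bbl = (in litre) 3871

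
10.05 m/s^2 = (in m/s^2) 10.05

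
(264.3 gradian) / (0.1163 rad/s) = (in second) 35.7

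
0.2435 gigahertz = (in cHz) 2.435e+10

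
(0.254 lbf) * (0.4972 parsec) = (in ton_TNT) 4.143e+06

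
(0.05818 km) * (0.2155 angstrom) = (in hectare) 1.254e-13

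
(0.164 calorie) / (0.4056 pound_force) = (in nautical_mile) 0.0002054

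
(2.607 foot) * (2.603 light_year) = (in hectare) 1.957e+12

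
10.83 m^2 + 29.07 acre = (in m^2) 1.177e+05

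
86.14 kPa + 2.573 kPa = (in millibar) 887.1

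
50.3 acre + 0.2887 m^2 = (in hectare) 20.36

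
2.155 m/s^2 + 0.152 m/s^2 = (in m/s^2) 2.307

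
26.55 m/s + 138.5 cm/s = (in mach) 0.08204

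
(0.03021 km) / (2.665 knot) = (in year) 6.987e-07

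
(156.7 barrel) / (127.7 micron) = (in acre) 48.21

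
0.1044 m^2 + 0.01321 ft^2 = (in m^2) 0.1056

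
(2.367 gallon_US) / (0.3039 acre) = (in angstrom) 7.286e+04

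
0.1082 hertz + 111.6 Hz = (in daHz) 11.17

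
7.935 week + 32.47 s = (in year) 0.1522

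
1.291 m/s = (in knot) 2.51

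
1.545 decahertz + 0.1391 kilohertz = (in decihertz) 1545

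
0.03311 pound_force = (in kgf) 0.01502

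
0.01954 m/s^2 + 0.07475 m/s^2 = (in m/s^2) 0.09429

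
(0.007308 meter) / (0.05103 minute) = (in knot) 0.00464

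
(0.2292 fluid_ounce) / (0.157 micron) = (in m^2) 43.17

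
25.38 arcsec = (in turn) 1.958e-05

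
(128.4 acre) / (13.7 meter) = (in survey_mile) 23.57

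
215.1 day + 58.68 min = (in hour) 5163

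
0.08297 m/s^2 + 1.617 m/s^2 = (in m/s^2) 1.7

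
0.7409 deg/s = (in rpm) 0.1235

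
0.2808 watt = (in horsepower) 0.0003766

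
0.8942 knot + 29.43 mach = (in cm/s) 1.002e+06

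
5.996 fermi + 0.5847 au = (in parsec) 2.835e-06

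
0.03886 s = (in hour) 1.079e-05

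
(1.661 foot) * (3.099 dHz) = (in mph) 0.351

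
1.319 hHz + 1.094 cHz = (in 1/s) 131.9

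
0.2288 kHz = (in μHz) 2.288e+08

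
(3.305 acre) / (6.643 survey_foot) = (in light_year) 6.982e-13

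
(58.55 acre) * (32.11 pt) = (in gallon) 7.09e+05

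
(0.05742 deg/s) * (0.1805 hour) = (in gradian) 41.46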